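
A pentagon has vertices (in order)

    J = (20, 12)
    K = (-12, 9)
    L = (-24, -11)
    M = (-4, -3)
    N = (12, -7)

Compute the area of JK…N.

Apply the shoelace (surveyor's) formula: 2A = Σ (x_i·y_{i+1} − x_{i+1}·y_i), indices taken mod 5.
Σ = (324) + (348) + (28) + (64) + (284) = 1048
Area = |Σ|/2 = 524.

524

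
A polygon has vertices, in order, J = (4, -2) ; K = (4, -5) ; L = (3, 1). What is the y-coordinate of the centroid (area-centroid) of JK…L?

-2

Apply the surveyor's formula. First the cross-terms c_i = x_i·y_{i+1} − x_{i+1}·y_i:
  -12, 19, -10  ⇒  2A = -3, A = -1.5.
Then Σ (y_i + y_{i+1})·c_i = 18, so ȳ = 18 / (6·(-1.5)) = -2.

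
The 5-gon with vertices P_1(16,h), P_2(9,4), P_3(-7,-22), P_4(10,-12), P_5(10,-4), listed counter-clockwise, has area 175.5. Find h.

9

The doubled signed area Σ (x_i y_{i+1} − x_{i+1} y_i) is linear in h.
With h=0 it equals 342; the coefficient of h is 1 (from the two edges through P_1).
So 1·h + 342 = 2·175.5 = 351 ⇒ h = 9.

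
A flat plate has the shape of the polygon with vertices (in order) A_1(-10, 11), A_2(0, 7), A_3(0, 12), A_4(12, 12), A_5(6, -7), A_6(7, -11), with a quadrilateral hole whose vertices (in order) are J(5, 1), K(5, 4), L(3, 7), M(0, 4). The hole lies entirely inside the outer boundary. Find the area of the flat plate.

195

Outer boundary:
Apply Gauss's area formula: 2A = Σ (x_i·y_{i+1} − x_{i+1}·y_i), indices taken mod 6.
Σ = (-70) + (0) + (-144) + (-156) + (-17) + (-33) = -420
Area = |Σ|/2 = 210.
Hole:
Apply Gauss's area formula: 2A = Σ (x_i·y_{i+1} − x_{i+1}·y_i), indices taken mod 4.
Cross-terms: 15, 23, 12, -20  ⇒  Σ = 30
Area = |Σ|/2 = 15.
Net area = 210 − 15 = 195.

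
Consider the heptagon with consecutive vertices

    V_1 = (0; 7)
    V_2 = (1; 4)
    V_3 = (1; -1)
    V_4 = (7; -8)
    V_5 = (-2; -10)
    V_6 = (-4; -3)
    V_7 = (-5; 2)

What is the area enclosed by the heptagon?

95.5

Σ = (-7) + (-5) + (-1) + (-86) + (-34) + (-23) + (-35) = -191
Area = |Σ|/2 = 95.5.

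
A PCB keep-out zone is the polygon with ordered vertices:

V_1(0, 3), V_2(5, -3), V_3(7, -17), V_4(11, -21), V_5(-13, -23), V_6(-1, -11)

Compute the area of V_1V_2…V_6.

224

Σ = (-15) + (-64) + (40) + (-526) + (120) + (-3) = -448
Area = |Σ|/2 = 224.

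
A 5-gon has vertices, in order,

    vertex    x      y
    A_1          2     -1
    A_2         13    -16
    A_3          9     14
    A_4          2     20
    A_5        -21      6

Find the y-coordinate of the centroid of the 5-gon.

1343/225

Apply the shoelace (surveyor's) formula. First the cross-terms c_i = x_i·y_{i+1} − x_{i+1}·y_i:
  -19, 326, 152, 432, 9  ⇒  2A = 900, A = 450.
Then Σ (y_i + y_{i+1})·c_i = 16116, so ȳ = 16116 / (6·450) = 1343/225.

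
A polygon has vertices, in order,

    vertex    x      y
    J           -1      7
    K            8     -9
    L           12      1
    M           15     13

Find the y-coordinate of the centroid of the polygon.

875/246

Apply the shoelace formula. First the cross-terms c_i = x_i·y_{i+1} − x_{i+1}·y_i:
  -47, 116, 141, 118  ⇒  2A = 328, A = 164.
Then Σ (y_i + y_{i+1})·c_i = 3500, so ȳ = 3500 / (6·164) = 875/246.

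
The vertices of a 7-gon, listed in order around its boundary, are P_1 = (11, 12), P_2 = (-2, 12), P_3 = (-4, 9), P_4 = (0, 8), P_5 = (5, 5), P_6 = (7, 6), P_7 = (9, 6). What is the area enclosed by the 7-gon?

69.5

Apply the shoelace formula: 2A = Σ (x_i·y_{i+1} − x_{i+1}·y_i), indices taken mod 7.
Σ = (156) + (30) + (-32) + (-40) + (-5) + (-12) + (42) = 139
Area = |Σ|/2 = 69.5.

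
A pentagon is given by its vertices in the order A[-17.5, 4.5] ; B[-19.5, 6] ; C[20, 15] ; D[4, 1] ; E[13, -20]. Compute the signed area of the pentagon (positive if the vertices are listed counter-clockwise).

-427.125

Apply the surveyor's formula: 2A = Σ (x_i·y_{i+1} − x_{i+1}·y_i), indices taken mod 5.
A→B: (-17.5)(6) − (-19.5)(4.5) = -17.25
B→C: (-19.5)(15) − (20)(6) = -412.5
C→D: (20)(1) − (4)(15) = -40
D→E: (4)(-20) − (13)(1) = -93
E→A: (13)(4.5) − (-17.5)(-20) = -291.5
Σ = -854.25
Signed area = Σ/2 = -427.125 (negative ⇒ clockwise traversal).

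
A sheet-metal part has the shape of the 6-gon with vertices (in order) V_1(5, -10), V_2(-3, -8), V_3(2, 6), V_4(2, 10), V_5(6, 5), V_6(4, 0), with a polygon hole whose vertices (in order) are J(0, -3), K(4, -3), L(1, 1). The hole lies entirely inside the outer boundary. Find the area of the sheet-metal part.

79

Outer boundary:
Apply the surveyor's formula: 2A = Σ (x_i·y_{i+1} − x_{i+1}·y_i), indices taken mod 6.
V_1→V_2: (5)(-8) − (-3)(-10) = -70
V_2→V_3: (-3)(6) − (2)(-8) = -2
V_3→V_4: (2)(10) − (2)(6) = 8
V_4→V_5: (2)(5) − (6)(10) = -50
V_5→V_6: (6)(0) − (4)(5) = -20
V_6→V_1: (4)(-10) − (5)(0) = -40
Σ = -174
Area = |Σ|/2 = 87.
Hole:
Apply Gauss's area formula: 2A = Σ (x_i·y_{i+1} − x_{i+1}·y_i), indices taken mod 3.
J→K: (0)(-3) − (4)(-3) = 12
K→L: (4)(1) − (1)(-3) = 7
L→J: (1)(-3) − (0)(1) = -3
Σ = 16
Area = |Σ|/2 = 8.
Net area = 87 − 8 = 79.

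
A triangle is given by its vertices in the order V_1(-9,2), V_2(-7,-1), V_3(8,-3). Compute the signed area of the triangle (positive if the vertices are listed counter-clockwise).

20.5

Apply the surveyor's formula: 2A = Σ (x_i·y_{i+1} − x_{i+1}·y_i), indices taken mod 3.
V_1→V_2: (-9)(-1) − (-7)(2) = 23
V_2→V_3: (-7)(-3) − (8)(-1) = 29
V_3→V_1: (8)(2) − (-9)(-3) = -11
Σ = 41
Signed area = Σ/2 = 20.5 (positive ⇒ counter-clockwise traversal).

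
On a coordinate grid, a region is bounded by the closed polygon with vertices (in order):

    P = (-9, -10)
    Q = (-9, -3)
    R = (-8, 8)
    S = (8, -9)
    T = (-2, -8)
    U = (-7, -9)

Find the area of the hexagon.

141

Apply Gauss's area formula: 2A = Σ (x_i·y_{i+1} − x_{i+1}·y_i), indices taken mod 6.
Σ = (-63) + (-96) + (8) + (-82) + (-38) + (-11) = -282
Area = |Σ|/2 = 141.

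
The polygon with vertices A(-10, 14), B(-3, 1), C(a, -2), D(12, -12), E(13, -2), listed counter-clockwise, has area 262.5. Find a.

Write out the shoelace sum; only the two edges meeting at C involve a:
2·Area = [((-3)·(-2) − a·1) + (a·(-12) − 12·(-2))] + 326
       = -13·a + 356 = 525
⇒ a = -13.

-13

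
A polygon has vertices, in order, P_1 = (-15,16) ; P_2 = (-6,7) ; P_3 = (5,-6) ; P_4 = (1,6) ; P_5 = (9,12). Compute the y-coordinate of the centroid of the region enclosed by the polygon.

Apply Gauss's area formula. First the cross-terms c_i = x_i·y_{i+1} − x_{i+1}·y_i:
  -9, 1, 36, -42, 324  ⇒  2A = 310, A = 155.
Then Σ (y_i + y_{i+1})·c_i = 8110, so ȳ = 8110 / (6·155) = 811/93.

811/93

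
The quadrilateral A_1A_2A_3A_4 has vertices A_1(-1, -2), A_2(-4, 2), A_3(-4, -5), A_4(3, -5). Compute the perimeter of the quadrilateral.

|A_1A_2| = √((-3)² + (4)²) = √25 = 5
|A_2A_3| = √((0)² + (-7)²) = √49 = 7
|A_3A_4| = √((7)² + (0)²) = √49 = 7
|A_4A_1| = √((-4)² + (3)²) = √25 = 5
Perimeter = 5 + 7 + 7 + 5 = 24.

24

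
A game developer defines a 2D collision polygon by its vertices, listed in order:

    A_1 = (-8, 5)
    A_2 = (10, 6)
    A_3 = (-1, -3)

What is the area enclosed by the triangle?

Σ = (-98) + (-24) + (-29) = -151
Area = |Σ|/2 = 75.5.

75.5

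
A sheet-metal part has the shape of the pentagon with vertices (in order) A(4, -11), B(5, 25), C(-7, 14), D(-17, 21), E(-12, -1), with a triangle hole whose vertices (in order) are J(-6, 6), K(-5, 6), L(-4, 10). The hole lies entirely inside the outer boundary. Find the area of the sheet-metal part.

Outer boundary:
Apply the shoelace formula: 2A = Σ (x_i·y_{i+1} − x_{i+1}·y_i), indices taken mod 5.
Cross-terms: 155, 245, 91, 269, 136  ⇒  Σ = 896
Area = |Σ|/2 = 448.
Hole:
Apply the shoelace (surveyor's) formula: 2A = Σ (x_i·y_{i+1} − x_{i+1}·y_i), indices taken mod 3.
Σ = (-6) + (-26) + (36) = 4
Area = |Σ|/2 = 2.
Net area = 448 − 2 = 446.

446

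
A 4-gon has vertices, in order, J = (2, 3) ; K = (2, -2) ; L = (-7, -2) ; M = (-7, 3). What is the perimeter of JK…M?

28

|JK| = √((0)² + (-5)²) = √25 = 5
|KL| = √((-9)² + (0)²) = √81 = 9
|LM| = √((0)² + (5)²) = √25 = 5
|MJ| = √((9)² + (0)²) = √81 = 9
Perimeter = 5 + 9 + 5 + 9 = 28.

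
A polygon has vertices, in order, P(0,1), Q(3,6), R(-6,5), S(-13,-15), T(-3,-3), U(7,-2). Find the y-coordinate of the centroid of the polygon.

Apply the surveyor's formula. First the cross-terms c_i = x_i·y_{i+1} − x_{i+1}·y_i:
  -3, 51, 155, -6, 27, 7  ⇒  2A = 231, A = 115.5.
Then Σ (y_i + y_{i+1})·c_i = -1044, so ȳ = -1044 / (6·115.5) = -116/77.

-116/77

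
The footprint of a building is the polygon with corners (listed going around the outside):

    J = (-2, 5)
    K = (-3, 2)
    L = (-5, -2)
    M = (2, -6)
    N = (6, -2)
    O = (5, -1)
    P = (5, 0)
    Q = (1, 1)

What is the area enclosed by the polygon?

Apply the shoelace (surveyor's) formula: 2A = Σ (x_i·y_{i+1} − x_{i+1}·y_i), indices taken mod 8.
Cross-terms: 11, 16, 34, 32, 4, 5, 5, 7  ⇒  Σ = 114
Area = |Σ|/2 = 57.

57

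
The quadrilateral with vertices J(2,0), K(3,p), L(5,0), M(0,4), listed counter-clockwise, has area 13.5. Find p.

-5

The doubled signed area Σ (x_i y_{i+1} − x_{i+1} y_i) is linear in p.
With p=0 it equals 12; the coefficient of p is -3 (from the two edges through K).
So -3·p + 12 = 2·13.5 = 27 ⇒ p = -5.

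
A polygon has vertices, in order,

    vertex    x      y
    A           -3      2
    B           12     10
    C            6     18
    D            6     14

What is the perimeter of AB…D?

|AB| = √((15)² + (8)²) = √289 = 17
|BC| = √((-6)² + (8)²) = √100 = 10
|CD| = √((0)² + (-4)²) = √16 = 4
|DA| = √((-9)² + (-12)²) = √225 = 15
Perimeter = 17 + 10 + 4 + 15 = 46.

46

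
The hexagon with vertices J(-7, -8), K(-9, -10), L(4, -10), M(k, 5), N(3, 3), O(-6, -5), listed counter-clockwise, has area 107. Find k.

5

The doubled signed area Σ (x_i y_{i+1} − x_{i+1} y_i) is linear in k.
With k=0 it equals 149; the coefficient of k is 13 (from the two edges through M).
So 13·k + 149 = 2·107 = 214 ⇒ k = 5.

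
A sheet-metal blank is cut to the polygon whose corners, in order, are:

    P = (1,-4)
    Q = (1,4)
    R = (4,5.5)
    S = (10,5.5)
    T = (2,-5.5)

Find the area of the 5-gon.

52

Σ = (8) + (-10.5) + (-33) + (-66) + (-2.5) = -104
Area = |Σ|/2 = 52.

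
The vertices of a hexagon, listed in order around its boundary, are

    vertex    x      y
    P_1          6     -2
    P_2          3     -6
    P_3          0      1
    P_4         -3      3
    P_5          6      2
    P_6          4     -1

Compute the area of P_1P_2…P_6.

Σ = (-30) + (3) + (3) + (-24) + (-14) + (-2) = -64
Area = |Σ|/2 = 32.

32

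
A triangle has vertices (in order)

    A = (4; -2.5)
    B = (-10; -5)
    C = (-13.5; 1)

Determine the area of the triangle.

Σ = (-45) + (-77.5) + (29.75) = -92.75
Area = |Σ|/2 = 46.375.

46.375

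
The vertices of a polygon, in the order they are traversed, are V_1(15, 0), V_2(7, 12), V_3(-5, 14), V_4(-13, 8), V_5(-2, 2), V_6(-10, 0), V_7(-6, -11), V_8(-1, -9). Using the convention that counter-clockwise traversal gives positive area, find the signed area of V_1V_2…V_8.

389

Σ = (180) + (158) + (142) + (-10) + (20) + (110) + (43) + (135) = 778
Signed area = Σ/2 = 389 (positive ⇒ counter-clockwise traversal).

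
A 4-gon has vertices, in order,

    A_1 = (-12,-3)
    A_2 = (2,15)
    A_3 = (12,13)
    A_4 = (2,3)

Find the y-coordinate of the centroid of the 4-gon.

Apply the shoelace formula. First the cross-terms c_i = x_i·y_{i+1} − x_{i+1}·y_i:
  -174, -154, 10, 30  ⇒  2A = -288, A = -144.
Then Σ (y_i + y_{i+1})·c_i = -6240, so ȳ = -6240 / (6·(-144)) = 65/9.

65/9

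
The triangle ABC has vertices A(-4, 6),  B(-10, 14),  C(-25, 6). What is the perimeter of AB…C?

|AB| = √((-6)² + (8)²) = √100 = 10
|BC| = √((-15)² + (-8)²) = √289 = 17
|CA| = √((21)² + (0)²) = √441 = 21
Perimeter = 10 + 17 + 21 = 48.

48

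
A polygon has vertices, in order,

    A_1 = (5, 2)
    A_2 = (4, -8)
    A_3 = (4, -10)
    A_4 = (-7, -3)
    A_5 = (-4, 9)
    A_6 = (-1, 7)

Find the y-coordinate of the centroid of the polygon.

-137/269

Apply the surveyor's formula. First the cross-terms c_i = x_i·y_{i+1} − x_{i+1}·y_i:
  -48, -8, -82, -75, -19, -37  ⇒  2A = -269, A = -134.5.
Then Σ (y_i + y_{i+1})·c_i = 411, so ȳ = 411 / (6·(-134.5)) = -137/269.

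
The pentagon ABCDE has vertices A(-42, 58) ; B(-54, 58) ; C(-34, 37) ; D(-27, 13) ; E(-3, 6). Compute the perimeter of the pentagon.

|AB| = √((-12)² + (0)²) = √144 = 12
|BC| = √((20)² + (-21)²) = √841 = 29
|CD| = √((7)² + (-24)²) = √625 = 25
|DE| = √((24)² + (-7)²) = √625 = 25
|EA| = √((-39)² + (52)²) = √4225 = 65
Perimeter = 12 + 29 + 25 + 25 + 65 = 156.

156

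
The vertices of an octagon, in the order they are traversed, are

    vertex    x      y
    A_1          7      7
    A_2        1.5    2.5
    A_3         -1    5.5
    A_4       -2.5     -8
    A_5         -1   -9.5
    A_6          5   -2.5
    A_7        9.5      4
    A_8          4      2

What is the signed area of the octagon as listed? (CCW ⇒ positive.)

83

Σ = (7) + (10.75) + (21.75) + (15.75) + (50) + (43.75) + (3) + (14) = 166
Signed area = Σ/2 = 83 (positive ⇒ counter-clockwise traversal).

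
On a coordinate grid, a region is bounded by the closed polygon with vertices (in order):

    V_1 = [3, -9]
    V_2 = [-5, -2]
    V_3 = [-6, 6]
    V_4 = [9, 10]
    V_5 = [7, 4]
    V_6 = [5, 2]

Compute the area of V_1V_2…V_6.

149

Apply Gauss's area formula: 2A = Σ (x_i·y_{i+1} − x_{i+1}·y_i), indices taken mod 6.
Σ = (-51) + (-42) + (-114) + (-34) + (-6) + (-51) = -298
Area = |Σ|/2 = 149.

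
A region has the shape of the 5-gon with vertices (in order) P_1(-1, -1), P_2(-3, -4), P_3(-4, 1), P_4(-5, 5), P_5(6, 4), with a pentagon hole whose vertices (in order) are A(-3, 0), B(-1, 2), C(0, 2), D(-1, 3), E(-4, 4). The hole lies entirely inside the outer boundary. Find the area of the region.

35.5

Outer boundary:
Apply Gauss's area formula: 2A = Σ (x_i·y_{i+1} − x_{i+1}·y_i), indices taken mod 5.
P_1→P_2: (-1)(-4) − (-3)(-1) = 1
P_2→P_3: (-3)(1) − (-4)(-4) = -19
P_3→P_4: (-4)(5) − (-5)(1) = -15
P_4→P_5: (-5)(4) − (6)(5) = -50
P_5→P_1: (6)(-1) − (-1)(4) = -2
Σ = -85
Area = |Σ|/2 = 42.5.
Hole:
Apply the shoelace formula: 2A = Σ (x_i·y_{i+1} − x_{i+1}·y_i), indices taken mod 5.
Cross-terms: -6, -2, 2, 8, 12  ⇒  Σ = 14
Area = |Σ|/2 = 7.
Net area = 42.5 − 7 = 35.5.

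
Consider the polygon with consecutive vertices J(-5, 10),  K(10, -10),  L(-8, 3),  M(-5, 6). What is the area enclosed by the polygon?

76.5

Apply the shoelace (surveyor's) formula: 2A = Σ (x_i·y_{i+1} − x_{i+1}·y_i), indices taken mod 4.
J→K: (-5)(-10) − (10)(10) = -50
K→L: (10)(3) − (-8)(-10) = -50
L→M: (-8)(6) − (-5)(3) = -33
M→J: (-5)(10) − (-5)(6) = -20
Σ = -153
Area = |Σ|/2 = 76.5.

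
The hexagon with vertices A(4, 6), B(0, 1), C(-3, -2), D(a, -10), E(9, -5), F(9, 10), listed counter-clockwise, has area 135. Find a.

2

Write out the shoelace sum; only the two edges meeting at D involve a:
2·Area = [((-3)·(-10) − a·(-2)) + (a·(-5) − 9·(-10))] + 156
       = -3·a + 276 = 270
⇒ a = 2.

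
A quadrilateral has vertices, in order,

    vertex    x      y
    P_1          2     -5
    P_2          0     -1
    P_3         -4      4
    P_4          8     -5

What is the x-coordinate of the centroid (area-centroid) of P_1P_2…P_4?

7/3

Apply Gauss's area formula. First the cross-terms c_i = x_i·y_{i+1} − x_{i+1}·y_i:
  -2, -4, -12, -30  ⇒  2A = -48, A = -24.
Then Σ (x_i + x_{i+1})·c_i = -336, so x̄ = -336 / (6·(-24)) = 7/3.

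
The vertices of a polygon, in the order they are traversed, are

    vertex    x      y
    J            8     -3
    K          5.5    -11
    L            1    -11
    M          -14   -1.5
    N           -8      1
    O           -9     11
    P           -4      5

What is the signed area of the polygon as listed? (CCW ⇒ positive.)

Σ = (-71.5) + (-49.5) + (-155.5) + (-26) + (-79) + (-1) + (-28) = -410.5
Signed area = Σ/2 = -205.25 (negative ⇒ clockwise traversal).

-205.25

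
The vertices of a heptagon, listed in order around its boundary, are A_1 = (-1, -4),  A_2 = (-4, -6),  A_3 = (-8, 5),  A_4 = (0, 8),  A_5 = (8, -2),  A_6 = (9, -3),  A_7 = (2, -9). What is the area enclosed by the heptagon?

152

Apply the shoelace formula: 2A = Σ (x_i·y_{i+1} − x_{i+1}·y_i), indices taken mod 7.
Σ = (-10) + (-68) + (-64) + (-64) + (-6) + (-75) + (-17) = -304
Area = |Σ|/2 = 152.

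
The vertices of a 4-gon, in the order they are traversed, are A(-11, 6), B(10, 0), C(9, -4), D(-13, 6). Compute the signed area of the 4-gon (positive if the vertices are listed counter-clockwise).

-55

Cross-terms: -60, -40, 2, -12  ⇒  Σ = -110
Signed area = Σ/2 = -55 (negative ⇒ clockwise traversal).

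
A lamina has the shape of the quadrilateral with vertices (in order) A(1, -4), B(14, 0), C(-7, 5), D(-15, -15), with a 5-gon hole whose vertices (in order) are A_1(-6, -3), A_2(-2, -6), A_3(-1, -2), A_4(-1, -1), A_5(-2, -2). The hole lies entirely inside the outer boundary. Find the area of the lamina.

180

Outer boundary:
Apply the shoelace formula: 2A = Σ (x_i·y_{i+1} − x_{i+1}·y_i), indices taken mod 4.
Cross-terms: 56, 70, 180, 75  ⇒  Σ = 381
Area = |Σ|/2 = 190.5.
Hole:
Σ = (30) + (-2) + (-1) + (0) + (-6) = 21
Area = |Σ|/2 = 10.5.
Net area = 190.5 − 10.5 = 180.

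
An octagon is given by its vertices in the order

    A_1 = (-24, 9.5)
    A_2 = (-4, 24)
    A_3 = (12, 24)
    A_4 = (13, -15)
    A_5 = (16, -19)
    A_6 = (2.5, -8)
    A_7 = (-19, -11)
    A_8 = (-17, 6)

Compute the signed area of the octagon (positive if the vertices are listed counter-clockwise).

Apply the surveyor's formula: 2A = Σ (x_i·y_{i+1} − x_{i+1}·y_i), indices taken mod 8.
Σ = (-538) + (-384) + (-492) + (-7) + (-80.5) + (-179.5) + (-301) + (-17.5) = -1999.5
Signed area = Σ/2 = -999.75 (negative ⇒ clockwise traversal).

-999.75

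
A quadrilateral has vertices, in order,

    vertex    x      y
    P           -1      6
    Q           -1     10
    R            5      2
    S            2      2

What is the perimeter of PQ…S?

22

|PQ| = √((0)² + (4)²) = √16 = 4
|QR| = √((6)² + (-8)²) = √100 = 10
|RS| = √((-3)² + (0)²) = √9 = 3
|SP| = √((-3)² + (4)²) = √25 = 5
Perimeter = 4 + 10 + 3 + 5 = 22.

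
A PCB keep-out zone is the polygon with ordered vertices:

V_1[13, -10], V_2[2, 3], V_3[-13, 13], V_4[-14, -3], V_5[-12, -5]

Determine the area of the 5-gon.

V_1→V_2: (13)(3) − (2)(-10) = 59
V_2→V_3: (2)(13) − (-13)(3) = 65
V_3→V_4: (-13)(-3) − (-14)(13) = 221
V_4→V_5: (-14)(-5) − (-12)(-3) = 34
V_5→V_1: (-12)(-10) − (13)(-5) = 185
Σ = 564
Area = |Σ|/2 = 282.

282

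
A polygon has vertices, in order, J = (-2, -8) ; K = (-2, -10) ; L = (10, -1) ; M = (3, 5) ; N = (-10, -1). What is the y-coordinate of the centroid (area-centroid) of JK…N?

Apply Gauss's area formula. First the cross-terms c_i = x_i·y_{i+1} − x_{i+1}·y_i:
  4, 102, 53, 47, 78  ⇒  2A = 284, A = 142.
Then Σ (y_i + y_{i+1})·c_i = -1496, so ȳ = -1496 / (6·142) = -374/213.

-374/213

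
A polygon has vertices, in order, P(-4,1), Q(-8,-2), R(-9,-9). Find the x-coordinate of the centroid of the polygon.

Apply the shoelace (surveyor's) formula. First the cross-terms c_i = x_i·y_{i+1} − x_{i+1}·y_i:
  16, 54, -45  ⇒  2A = 25, A = 12.5.
Then Σ (x_i + x_{i+1})·c_i = -525, so x̄ = -525 / (6·12.5) = -7.

-7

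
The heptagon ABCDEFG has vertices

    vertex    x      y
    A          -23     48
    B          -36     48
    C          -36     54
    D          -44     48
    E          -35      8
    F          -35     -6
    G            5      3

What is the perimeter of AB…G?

|AB| = √((-13)² + (0)²) = √169 = 13
|BC| = √((0)² + (6)²) = √36 = 6
|CD| = √((-8)² + (-6)²) = √100 = 10
|DE| = √((9)² + (-40)²) = √1681 = 41
|EF| = √((0)² + (-14)²) = √196 = 14
|FG| = √((40)² + (9)²) = √1681 = 41
|GA| = √((-28)² + (45)²) = √2809 = 53
Perimeter = 13 + 6 + 10 + 41 + 14 + 41 + 53 = 178.

178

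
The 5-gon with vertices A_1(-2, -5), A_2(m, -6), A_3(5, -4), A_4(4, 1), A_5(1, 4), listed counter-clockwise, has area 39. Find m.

-3

Write out the shoelace sum; only the two edges meeting at A_2 involve m:
2·Area = [((-2)·(-6) − m·(-5)) + (m·(-4) − 5·(-6))] + 39
       = 1·m + 81 = 78
⇒ m = -3.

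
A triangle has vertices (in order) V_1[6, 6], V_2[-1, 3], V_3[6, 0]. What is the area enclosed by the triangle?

V_1→V_2: (6)(3) − (-1)(6) = 24
V_2→V_3: (-1)(0) − (6)(3) = -18
V_3→V_1: (6)(6) − (6)(0) = 36
Σ = 42
Area = |Σ|/2 = 21.

21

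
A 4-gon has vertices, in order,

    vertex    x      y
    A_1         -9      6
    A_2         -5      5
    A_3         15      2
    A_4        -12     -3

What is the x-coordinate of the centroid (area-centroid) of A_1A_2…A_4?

-344/165

Apply the shoelace (surveyor's) formula. First the cross-terms c_i = x_i·y_{i+1} − x_{i+1}·y_i:
  -15, -85, -21, -99  ⇒  2A = -220, A = -110.
Then Σ (x_i + x_{i+1})·c_i = 1376, so x̄ = 1376 / (6·(-110)) = -344/165.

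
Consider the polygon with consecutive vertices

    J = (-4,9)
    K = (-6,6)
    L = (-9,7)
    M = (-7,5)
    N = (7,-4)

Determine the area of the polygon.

Apply Gauss's area formula: 2A = Σ (x_i·y_{i+1} − x_{i+1}·y_i), indices taken mod 5.
Σ = (30) + (12) + (4) + (-7) + (47) = 86
Area = |Σ|/2 = 43.

43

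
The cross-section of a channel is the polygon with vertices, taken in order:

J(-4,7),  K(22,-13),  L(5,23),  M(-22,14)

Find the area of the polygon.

Apply the shoelace formula: 2A = Σ (x_i·y_{i+1} − x_{i+1}·y_i), indices taken mod 4.
Cross-terms: -102, 571, 576, -98  ⇒  Σ = 947
Area = |Σ|/2 = 473.5.

473.5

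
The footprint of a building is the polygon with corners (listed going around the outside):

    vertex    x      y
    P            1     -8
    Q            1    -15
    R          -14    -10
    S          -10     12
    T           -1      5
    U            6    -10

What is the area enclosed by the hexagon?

295.5

Cross-terms: -7, -220, -268, -38, -20, -38  ⇒  Σ = -591
Area = |Σ|/2 = 295.5.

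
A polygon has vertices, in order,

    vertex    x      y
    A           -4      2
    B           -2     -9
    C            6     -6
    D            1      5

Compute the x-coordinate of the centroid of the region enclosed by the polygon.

Apply Gauss's area formula. First the cross-terms c_i = x_i·y_{i+1} − x_{i+1}·y_i:
  40, 66, 36, 22  ⇒  2A = 164, A = 82.
Then Σ (x_i + x_{i+1})·c_i = 210, so x̄ = 210 / (6·82) = 35/82.

35/82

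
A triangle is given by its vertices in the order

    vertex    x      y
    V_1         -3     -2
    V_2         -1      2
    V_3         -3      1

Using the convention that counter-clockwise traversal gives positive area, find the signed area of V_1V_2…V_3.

Apply the shoelace formula: 2A = Σ (x_i·y_{i+1} − x_{i+1}·y_i), indices taken mod 3.
Cross-terms: -8, 5, 9  ⇒  Σ = 6
Signed area = Σ/2 = 3 (positive ⇒ counter-clockwise traversal).

3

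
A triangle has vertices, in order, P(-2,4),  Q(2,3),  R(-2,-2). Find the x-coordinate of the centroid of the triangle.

Apply the shoelace formula. First the cross-terms c_i = x_i·y_{i+1} − x_{i+1}·y_i:
  -14, 2, -12  ⇒  2A = -24, A = -12.
Then Σ (x_i + x_{i+1})·c_i = 48, so x̄ = 48 / (6·(-12)) = -2/3.

-2/3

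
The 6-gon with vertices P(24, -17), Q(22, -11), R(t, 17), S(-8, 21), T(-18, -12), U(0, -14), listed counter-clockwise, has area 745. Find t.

-6

Write out the shoelace sum; only the two edges meeting at R involve t:
2·Area = [(22·17 − t·(-11)) + (t·21 − (-8)·17)] + 1172
       = 32·t + 1682 = 1490
⇒ t = -6.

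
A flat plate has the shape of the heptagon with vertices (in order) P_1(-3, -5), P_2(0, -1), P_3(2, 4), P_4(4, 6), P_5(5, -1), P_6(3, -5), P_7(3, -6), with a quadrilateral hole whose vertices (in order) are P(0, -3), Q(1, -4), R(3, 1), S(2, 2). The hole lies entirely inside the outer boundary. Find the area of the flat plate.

Outer boundary:
Cross-terms: 3, 2, -4, -34, -22, -3, -33  ⇒  Σ = -91
Area = |Σ|/2 = 45.5.
Hole:
Apply the shoelace (surveyor's) formula: 2A = Σ (x_i·y_{i+1} − x_{i+1}·y_i), indices taken mod 4.
P→Q: (0)(-4) − (1)(-3) = 3
Q→R: (1)(1) − (3)(-4) = 13
R→S: (3)(2) − (2)(1) = 4
S→P: (2)(-3) − (0)(2) = -6
Σ = 14
Area = |Σ|/2 = 7.
Net area = 45.5 − 7 = 38.5.

38.5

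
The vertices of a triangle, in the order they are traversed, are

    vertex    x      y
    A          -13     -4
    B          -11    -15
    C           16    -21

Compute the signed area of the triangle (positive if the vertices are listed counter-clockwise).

142.5

Σ = (151) + (471) + (-337) = 285
Signed area = Σ/2 = 142.5 (positive ⇒ counter-clockwise traversal).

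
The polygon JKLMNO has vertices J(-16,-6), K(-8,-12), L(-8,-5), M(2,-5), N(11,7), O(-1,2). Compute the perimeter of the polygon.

|JK| = √((8)² + (-6)²) = √100 = 10
|KL| = √((0)² + (7)²) = √49 = 7
|LM| = √((10)² + (0)²) = √100 = 10
|MN| = √((9)² + (12)²) = √225 = 15
|NO| = √((-12)² + (-5)²) = √169 = 13
|OJ| = √((-15)² + (-8)²) = √289 = 17
Perimeter = 10 + 7 + 10 + 15 + 13 + 17 = 72.

72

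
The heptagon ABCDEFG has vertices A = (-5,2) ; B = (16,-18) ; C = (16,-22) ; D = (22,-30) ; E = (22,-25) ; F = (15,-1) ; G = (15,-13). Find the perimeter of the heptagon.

|AB| = √((21)² + (-20)²) = √841 = 29
|BC| = √((0)² + (-4)²) = √16 = 4
|CD| = √((6)² + (-8)²) = √100 = 10
|DE| = √((0)² + (5)²) = √25 = 5
|EF| = √((-7)² + (24)²) = √625 = 25
|FG| = √((0)² + (-12)²) = √144 = 12
|GA| = √((-20)² + (15)²) = √625 = 25
Perimeter = 29 + 4 + 10 + 5 + 25 + 12 + 25 = 110.

110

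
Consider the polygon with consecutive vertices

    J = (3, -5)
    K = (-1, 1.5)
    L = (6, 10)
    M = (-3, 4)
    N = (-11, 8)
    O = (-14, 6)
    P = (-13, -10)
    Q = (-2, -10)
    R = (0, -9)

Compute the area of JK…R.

Apply Gauss's area formula: 2A = Σ (x_i·y_{i+1} − x_{i+1}·y_i), indices taken mod 9.
Cross-terms: -0.5, -19, 54, 20, 46, 218, 110, 18, 27  ⇒  Σ = 473.5
Area = |Σ|/2 = 236.75.

236.75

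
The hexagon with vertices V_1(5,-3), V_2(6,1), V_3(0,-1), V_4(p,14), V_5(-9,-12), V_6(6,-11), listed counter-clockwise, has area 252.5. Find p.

The doubled signed area Σ (x_i y_{i+1} − x_{i+1} y_i) is linear in p.
With p=0 it equals 351; the coefficient of p is -11 (from the two edges through V_4).
So -11·p + 351 = 2·252.5 = 505 ⇒ p = -14.

-14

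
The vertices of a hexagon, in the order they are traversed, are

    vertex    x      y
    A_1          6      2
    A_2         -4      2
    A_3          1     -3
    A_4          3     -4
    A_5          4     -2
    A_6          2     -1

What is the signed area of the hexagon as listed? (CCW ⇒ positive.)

Apply Gauss's area formula: 2A = Σ (x_i·y_{i+1} − x_{i+1}·y_i), indices taken mod 6.
Σ = (20) + (10) + (5) + (10) + (0) + (10) = 55
Signed area = Σ/2 = 27.5 (positive ⇒ counter-clockwise traversal).

27.5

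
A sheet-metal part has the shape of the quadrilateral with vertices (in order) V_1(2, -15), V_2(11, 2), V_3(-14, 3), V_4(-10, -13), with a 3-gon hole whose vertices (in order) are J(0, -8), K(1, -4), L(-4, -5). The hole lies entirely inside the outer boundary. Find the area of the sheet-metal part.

Outer boundary:
Apply Gauss's area formula: 2A = Σ (x_i·y_{i+1} − x_{i+1}·y_i), indices taken mod 4.
Cross-terms: 169, 61, 212, 176  ⇒  Σ = 618
Area = |Σ|/2 = 309.
Hole:
Apply the surveyor's formula: 2A = Σ (x_i·y_{i+1} − x_{i+1}·y_i), indices taken mod 3.
J→K: (0)(-4) − (1)(-8) = 8
K→L: (1)(-5) − (-4)(-4) = -21
L→J: (-4)(-8) − (0)(-5) = 32
Σ = 19
Area = |Σ|/2 = 9.5.
Net area = 309 − 9.5 = 299.5.

299.5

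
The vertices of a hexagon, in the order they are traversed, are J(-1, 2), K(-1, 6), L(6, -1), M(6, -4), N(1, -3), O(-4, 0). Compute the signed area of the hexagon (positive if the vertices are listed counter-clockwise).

-45.5

Σ = (-4) + (-35) + (-18) + (-14) + (-12) + (-8) = -91
Signed area = Σ/2 = -45.5 (negative ⇒ clockwise traversal).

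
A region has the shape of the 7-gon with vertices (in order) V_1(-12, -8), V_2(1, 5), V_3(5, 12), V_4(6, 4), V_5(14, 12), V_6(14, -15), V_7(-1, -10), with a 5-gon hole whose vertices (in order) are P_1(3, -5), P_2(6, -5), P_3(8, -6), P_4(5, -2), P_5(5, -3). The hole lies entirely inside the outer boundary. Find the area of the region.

367

Outer boundary:
Apply the shoelace (surveyor's) formula: 2A = Σ (x_i·y_{i+1} − x_{i+1}·y_i), indices taken mod 7.
Σ = (-52) + (-13) + (-52) + (16) + (-378) + (-155) + (-112) = -746
Area = |Σ|/2 = 373.
Hole:
Apply Gauss's area formula: 2A = Σ (x_i·y_{i+1} − x_{i+1}·y_i), indices taken mod 5.
Σ = (15) + (4) + (14) + (-5) + (-16) = 12
Area = |Σ|/2 = 6.
Net area = 373 − 6 = 367.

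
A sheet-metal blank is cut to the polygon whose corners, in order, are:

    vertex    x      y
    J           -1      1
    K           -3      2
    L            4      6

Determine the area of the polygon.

7.5

Σ = (1) + (-26) + (10) = -15
Area = |Σ|/2 = 7.5.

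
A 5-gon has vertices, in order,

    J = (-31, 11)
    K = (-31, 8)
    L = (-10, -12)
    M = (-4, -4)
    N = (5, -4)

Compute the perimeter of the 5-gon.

|JK| = √((0)² + (-3)²) = √9 = 3
|KL| = √((21)² + (-20)²) = √841 = 29
|LM| = √((6)² + (8)²) = √100 = 10
|MN| = √((9)² + (0)²) = √81 = 9
|NJ| = √((-36)² + (15)²) = √1521 = 39
Perimeter = 3 + 29 + 10 + 9 + 39 = 90.

90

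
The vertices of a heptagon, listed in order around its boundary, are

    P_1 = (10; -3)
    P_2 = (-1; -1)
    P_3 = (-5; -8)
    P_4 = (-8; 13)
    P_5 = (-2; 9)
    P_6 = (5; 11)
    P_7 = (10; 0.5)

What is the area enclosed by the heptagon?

197.25

P_1→P_2: (10)(-1) − (-1)(-3) = -13
P_2→P_3: (-1)(-8) − (-5)(-1) = 3
P_3→P_4: (-5)(13) − (-8)(-8) = -129
P_4→P_5: (-8)(9) − (-2)(13) = -46
P_5→P_6: (-2)(11) − (5)(9) = -67
P_6→P_7: (5)(0.5) − (10)(11) = -107.5
P_7→P_1: (10)(-3) − (10)(0.5) = -35
Σ = -394.5
Area = |Σ|/2 = 197.25.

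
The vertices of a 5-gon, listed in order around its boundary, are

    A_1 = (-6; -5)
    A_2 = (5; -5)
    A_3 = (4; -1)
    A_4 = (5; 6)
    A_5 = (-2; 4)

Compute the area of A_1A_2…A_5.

82.5

Σ = (55) + (15) + (29) + (32) + (34) = 165
Area = |Σ|/2 = 82.5.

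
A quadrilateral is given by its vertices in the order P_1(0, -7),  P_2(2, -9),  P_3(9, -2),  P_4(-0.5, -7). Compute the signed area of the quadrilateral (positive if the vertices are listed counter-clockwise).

15.25

Apply the shoelace formula: 2A = Σ (x_i·y_{i+1} − x_{i+1}·y_i), indices taken mod 4.
Cross-terms: 14, 77, -64, 3.5  ⇒  Σ = 30.5
Signed area = Σ/2 = 15.25 (positive ⇒ counter-clockwise traversal).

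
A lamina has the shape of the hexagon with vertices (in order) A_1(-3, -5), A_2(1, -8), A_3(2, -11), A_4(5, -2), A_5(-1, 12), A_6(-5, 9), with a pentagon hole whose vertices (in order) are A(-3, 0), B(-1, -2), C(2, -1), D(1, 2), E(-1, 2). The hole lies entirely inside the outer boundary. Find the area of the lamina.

Outer boundary:
Cross-terms: 29, 5, 51, 58, 51, 52  ⇒  Σ = 246
Area = |Σ|/2 = 123.
Hole:
Apply Gauss's area formula: 2A = Σ (x_i·y_{i+1} − x_{i+1}·y_i), indices taken mod 5.
Σ = (6) + (5) + (5) + (4) + (6) = 26
Area = |Σ|/2 = 13.
Net area = 123 − 13 = 110.

110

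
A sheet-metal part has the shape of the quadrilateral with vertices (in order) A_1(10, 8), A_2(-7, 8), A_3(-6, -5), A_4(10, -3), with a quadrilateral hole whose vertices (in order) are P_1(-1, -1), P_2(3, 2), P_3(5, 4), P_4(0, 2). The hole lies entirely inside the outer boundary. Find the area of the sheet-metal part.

Outer boundary:
Apply the surveyor's formula: 2A = Σ (x_i·y_{i+1} − x_{i+1}·y_i), indices taken mod 4.
Cross-terms: 136, 83, 68, 110  ⇒  Σ = 397
Area = |Σ|/2 = 198.5.
Hole:
Apply the shoelace (surveyor's) formula: 2A = Σ (x_i·y_{i+1} − x_{i+1}·y_i), indices taken mod 4.
Σ = (1) + (2) + (10) + (2) = 15
Area = |Σ|/2 = 7.5.
Net area = 198.5 − 7.5 = 191.

191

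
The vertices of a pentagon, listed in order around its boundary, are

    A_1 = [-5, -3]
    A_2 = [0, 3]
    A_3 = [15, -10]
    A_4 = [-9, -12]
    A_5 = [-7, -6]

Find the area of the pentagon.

184.5

Σ = (-15) + (-45) + (-270) + (-30) + (-9) = -369
Area = |Σ|/2 = 184.5.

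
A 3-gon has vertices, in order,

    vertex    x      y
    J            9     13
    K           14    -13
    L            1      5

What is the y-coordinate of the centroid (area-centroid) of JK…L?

Apply the shoelace formula. First the cross-terms c_i = x_i·y_{i+1} − x_{i+1}·y_i:
  -299, 83, -32  ⇒  2A = -248, A = -124.
Then Σ (y_i + y_{i+1})·c_i = -1240, so ȳ = -1240 / (6·(-124)) = 5/3.

5/3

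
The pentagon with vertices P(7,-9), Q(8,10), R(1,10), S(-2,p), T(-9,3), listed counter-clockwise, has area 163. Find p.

4

The doubled signed area Σ (x_i y_{i+1} − x_{i+1} y_i) is linear in p.
With p=0 it equals 286; the coefficient of p is 10 (from the two edges through S).
So 10·p + 286 = 2·163 = 326 ⇒ p = 4.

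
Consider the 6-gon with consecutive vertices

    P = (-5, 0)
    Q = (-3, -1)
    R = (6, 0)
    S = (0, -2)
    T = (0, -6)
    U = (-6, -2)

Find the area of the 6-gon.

Apply the shoelace (surveyor's) formula: 2A = Σ (x_i·y_{i+1} − x_{i+1}·y_i), indices taken mod 6.
Cross-terms: 5, 6, -12, 0, -36, -10  ⇒  Σ = -47
Area = |Σ|/2 = 23.5.

23.5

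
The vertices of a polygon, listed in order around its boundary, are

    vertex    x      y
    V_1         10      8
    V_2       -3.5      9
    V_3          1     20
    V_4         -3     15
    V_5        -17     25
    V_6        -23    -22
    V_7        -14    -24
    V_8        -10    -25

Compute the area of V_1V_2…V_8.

883.5

Apply the shoelace (surveyor's) formula: 2A = Σ (x_i·y_{i+1} − x_{i+1}·y_i), indices taken mod 8.
Cross-terms: 118, -79, 75, 180, 949, 244, 110, 170  ⇒  Σ = 1767
Area = |Σ|/2 = 883.5.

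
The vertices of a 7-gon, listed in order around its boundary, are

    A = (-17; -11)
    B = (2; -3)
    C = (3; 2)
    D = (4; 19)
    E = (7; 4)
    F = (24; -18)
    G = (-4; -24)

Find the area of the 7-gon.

Σ = (73) + (13) + (49) + (-117) + (-222) + (-648) + (-364) = -1216
Area = |Σ|/2 = 608.

608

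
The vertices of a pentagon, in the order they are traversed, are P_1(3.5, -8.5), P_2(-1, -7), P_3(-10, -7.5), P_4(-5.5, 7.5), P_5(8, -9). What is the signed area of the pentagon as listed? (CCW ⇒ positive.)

-129.375

Σ = (-33) + (-62.5) + (-116.25) + (-10.5) + (-36.5) = -258.75
Signed area = Σ/2 = -129.375 (negative ⇒ clockwise traversal).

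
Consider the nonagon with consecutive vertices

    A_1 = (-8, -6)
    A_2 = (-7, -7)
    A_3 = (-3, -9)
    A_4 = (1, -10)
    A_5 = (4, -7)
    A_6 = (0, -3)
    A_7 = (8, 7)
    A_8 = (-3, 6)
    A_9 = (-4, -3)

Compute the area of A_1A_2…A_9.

Cross-terms: 14, 42, 39, 33, -12, 24, 69, 33, 0  ⇒  Σ = 242
Area = |Σ|/2 = 121.

121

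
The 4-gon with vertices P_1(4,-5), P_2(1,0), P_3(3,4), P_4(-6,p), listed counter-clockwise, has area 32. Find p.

The doubled signed area Σ (x_i y_{i+1} − x_{i+1} y_i) is linear in p.
With p=0 it equals 63; the coefficient of p is -1 (from the two edges through P_4).
So -1·p + 63 = 2·32 = 64 ⇒ p = -1.

-1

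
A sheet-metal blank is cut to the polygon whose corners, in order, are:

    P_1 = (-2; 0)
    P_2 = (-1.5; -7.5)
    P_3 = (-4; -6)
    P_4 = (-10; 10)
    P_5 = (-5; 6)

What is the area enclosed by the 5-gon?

Apply the shoelace formula: 2A = Σ (x_i·y_{i+1} − x_{i+1}·y_i), indices taken mod 5.
P_1→P_2: (-2)(-7.5) − (-1.5)(0) = 15
P_2→P_3: (-1.5)(-6) − (-4)(-7.5) = -21
P_3→P_4: (-4)(10) − (-10)(-6) = -100
P_4→P_5: (-10)(6) − (-5)(10) = -10
P_5→P_1: (-5)(0) − (-2)(6) = 12
Σ = -104
Area = |Σ|/2 = 52.

52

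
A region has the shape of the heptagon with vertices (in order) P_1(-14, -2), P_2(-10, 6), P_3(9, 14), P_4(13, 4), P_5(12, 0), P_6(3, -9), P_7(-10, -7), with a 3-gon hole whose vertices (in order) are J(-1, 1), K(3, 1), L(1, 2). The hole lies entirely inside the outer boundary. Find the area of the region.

392.5

Outer boundary:
Σ = (-104) + (-194) + (-146) + (-48) + (-108) + (-111) + (-78) = -789
Area = |Σ|/2 = 394.5.
Hole:
Apply Gauss's area formula: 2A = Σ (x_i·y_{i+1} − x_{i+1}·y_i), indices taken mod 3.
J→K: (-1)(1) − (3)(1) = -4
K→L: (3)(2) − (1)(1) = 5
L→J: (1)(1) − (-1)(2) = 3
Σ = 4
Area = |Σ|/2 = 2.
Net area = 394.5 − 2 = 392.5.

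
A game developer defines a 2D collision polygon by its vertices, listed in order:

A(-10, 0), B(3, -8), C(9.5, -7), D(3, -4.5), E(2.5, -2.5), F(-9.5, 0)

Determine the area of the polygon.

Apply the surveyor's formula: 2A = Σ (x_i·y_{i+1} − x_{i+1}·y_i), indices taken mod 6.
Cross-terms: 80, 55, -21.75, 3.75, -23.75, 0  ⇒  Σ = 93.25
Area = |Σ|/2 = 46.625.

46.625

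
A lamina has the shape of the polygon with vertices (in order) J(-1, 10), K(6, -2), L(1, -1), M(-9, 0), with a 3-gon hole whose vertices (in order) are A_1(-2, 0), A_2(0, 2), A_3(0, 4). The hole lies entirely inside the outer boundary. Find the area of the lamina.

78.5

Outer boundary:
Apply Gauss's area formula: 2A = Σ (x_i·y_{i+1} − x_{i+1}·y_i), indices taken mod 4.
Σ = (-58) + (-4) + (-9) + (-90) = -161
Area = |Σ|/2 = 80.5.
Hole:
Σ = (-4) + (0) + (8) = 4
Area = |Σ|/2 = 2.
Net area = 80.5 − 2 = 78.5.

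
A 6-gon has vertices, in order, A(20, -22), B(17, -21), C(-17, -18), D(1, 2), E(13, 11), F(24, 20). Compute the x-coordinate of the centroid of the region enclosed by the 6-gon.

Apply the shoelace formula. First the cross-terms c_i = x_i·y_{i+1} − x_{i+1}·y_i:
  -46, -663, -16, -15, -4, -928  ⇒  2A = -1672, A = -836.
Then Σ (x_i + x_{i+1})·c_i = -42636, so x̄ = -42636 / (6·(-836)) = 8.5.

8.5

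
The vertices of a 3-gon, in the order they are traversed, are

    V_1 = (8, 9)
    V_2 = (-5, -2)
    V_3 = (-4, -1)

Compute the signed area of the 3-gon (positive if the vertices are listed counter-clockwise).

-1

Apply Gauss's area formula: 2A = Σ (x_i·y_{i+1} − x_{i+1}·y_i), indices taken mod 3.
Σ = (29) + (-3) + (-28) = -2
Signed area = Σ/2 = -1 (negative ⇒ clockwise traversal).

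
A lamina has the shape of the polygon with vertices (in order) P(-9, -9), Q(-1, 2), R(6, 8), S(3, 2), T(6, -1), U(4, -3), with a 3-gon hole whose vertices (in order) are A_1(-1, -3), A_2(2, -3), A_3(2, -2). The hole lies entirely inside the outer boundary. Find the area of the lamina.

Outer boundary:
Σ = (-27) + (-20) + (-12) + (-15) + (-14) + (-63) = -151
Area = |Σ|/2 = 75.5.
Hole:
Apply the shoelace formula: 2A = Σ (x_i·y_{i+1} − x_{i+1}·y_i), indices taken mod 3.
A_1→A_2: (-1)(-3) − (2)(-3) = 9
A_2→A_3: (2)(-2) − (2)(-3) = 2
A_3→A_1: (2)(-3) − (-1)(-2) = -8
Σ = 3
Area = |Σ|/2 = 1.5.
Net area = 75.5 − 1.5 = 74.

74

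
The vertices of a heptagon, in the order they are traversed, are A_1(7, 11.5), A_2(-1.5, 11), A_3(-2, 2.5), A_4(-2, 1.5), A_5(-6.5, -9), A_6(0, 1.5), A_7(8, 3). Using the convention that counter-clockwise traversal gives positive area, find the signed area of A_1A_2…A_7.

A_1→A_2: (7)(11) − (-1.5)(11.5) = 94.25
A_2→A_3: (-1.5)(2.5) − (-2)(11) = 18.25
A_3→A_4: (-2)(1.5) − (-2)(2.5) = 2
A_4→A_5: (-2)(-9) − (-6.5)(1.5) = 27.75
A_5→A_6: (-6.5)(1.5) − (0)(-9) = -9.75
A_6→A_7: (0)(3) − (8)(1.5) = -12
A_7→A_1: (8)(11.5) − (7)(3) = 71
Σ = 191.5
Signed area = Σ/2 = 95.75 (positive ⇒ counter-clockwise traversal).

95.75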